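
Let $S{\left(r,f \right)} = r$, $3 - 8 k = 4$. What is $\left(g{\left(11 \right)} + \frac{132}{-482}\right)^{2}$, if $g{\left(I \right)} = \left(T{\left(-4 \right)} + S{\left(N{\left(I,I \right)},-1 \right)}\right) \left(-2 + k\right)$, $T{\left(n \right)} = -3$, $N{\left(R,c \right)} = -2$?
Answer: $\frac{398281849}{3717184} \approx 107.15$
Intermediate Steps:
$k = - \frac{1}{8}$ ($k = \frac{3}{8} - \frac{1}{2} = - \frac{1}{8} \approx -0.125$)
$g{\left(I \right)} = \frac{85}{8}$ ($g{\left(I \right)} = \left(-3 - 2\right) \left(-2 - \frac{1}{8}\right) = \left(-5\right) \left(- \frac{17}{8}\right) = \frac{85}{8}$)
$\left(g{\left(11 \right)} + \frac{132}{-482}\right)^{2} = \left(\frac{85}{8} + \frac{132}{-482}\right)^{2} = \left(\frac{85}{8} + 132 \left(- \frac{1}{482}\right)\right)^{2} = \left(\frac{85}{8} - \frac{66}{241}\right)^{2} = \left(\frac{19957}{1928}\right)^{2} = \frac{398281849}{3717184}$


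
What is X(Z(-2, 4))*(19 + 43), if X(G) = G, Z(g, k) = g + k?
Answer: 124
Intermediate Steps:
X(Z(-2, 4))*(19 + 43) = (-2 + 4)*(19 + 43) = 2*62 = 124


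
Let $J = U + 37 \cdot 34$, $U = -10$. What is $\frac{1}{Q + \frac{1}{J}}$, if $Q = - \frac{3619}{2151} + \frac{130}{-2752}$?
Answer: $- \frac{9619272}{16630859} \approx -0.5784$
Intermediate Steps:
$J = 1248$ ($J = -10 + 37 \cdot 34 = -10 + 1258 = 1248$)
$Q = - \frac{5119559}{2959776}$ ($Q = \left(-3619\right) \frac{1}{2151} + 130 \left(- \frac{1}{2752}\right) = - \frac{3619}{2151} - \frac{65}{1376} = - \frac{5119559}{2959776} \approx -1.7297$)
$\frac{1}{Q + \frac{1}{J}} = \frac{1}{- \frac{5119559}{2959776} + \frac{1}{1248}} = \frac{1}{- \frac{16630859}{9619272}} = - \frac{9619272}{16630859}$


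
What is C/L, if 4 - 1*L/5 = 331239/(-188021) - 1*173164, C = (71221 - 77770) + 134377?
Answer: 24034348388/162797758835 ≈ 0.14763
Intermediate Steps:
C = 127828 (C = -6549 + 134377 = 127828)
L = 162797758835/188021 (L = 20 - 5*(331239/(-188021) - 1*173164) = 20 - 5*(331239*(-1/188021) - 173164) = 20 - 5*(-331239/188021 - 173164) = 20 - 5*(-32558799683/188021) = 20 + 162793998415/188021 = 162797758835/188021 ≈ 8.6585e+5)
C/L = 127828/(162797758835/188021) = 127828*(188021/162797758835) = 24034348388/162797758835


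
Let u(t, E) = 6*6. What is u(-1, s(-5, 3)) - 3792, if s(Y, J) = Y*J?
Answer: -3756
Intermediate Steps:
s(Y, J) = J*Y
u(t, E) = 36
u(-1, s(-5, 3)) - 3792 = 36 - 3792 = -3756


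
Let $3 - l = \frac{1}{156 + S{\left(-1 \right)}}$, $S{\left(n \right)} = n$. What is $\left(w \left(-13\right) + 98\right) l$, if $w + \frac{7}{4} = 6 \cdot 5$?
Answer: $- \frac{124932}{155} \approx -806.01$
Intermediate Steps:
$w = \frac{113}{4}$ ($w = - \frac{7}{4} + 6 \cdot 5 = - \frac{7}{4} + 30 = \frac{113}{4} \approx 28.25$)
$l = \frac{464}{155}$ ($l = 3 - \frac{1}{156 - 1} = 3 - \frac{1}{155} = \frac{464}{155} \approx 2.9935$)
$\left(w \left(-13\right) + 98\right) l = \left(\frac{113}{4} \left(-13\right) + 98\right) \frac{464}{155} = \left(- \frac{1469}{4} + 98\right) \frac{464}{155} = \left(- \frac{1077}{4}\right) \frac{464}{155} = - \frac{124932}{155}$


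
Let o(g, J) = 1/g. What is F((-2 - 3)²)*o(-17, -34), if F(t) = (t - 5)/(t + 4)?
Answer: -20/493 ≈ -0.040568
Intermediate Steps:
F(t) = (-5 + t)/(4 + t)
F((-2 - 3)²)*o(-17, -34) = ((-5 + (-2 - 3)²)/(4 + (-2 - 3)²))/(-17) = ((-5 + (-5)²)/(4 + (-5)²))*(-1/17) = ((-5 + 25)/(4 + 25))*(-1/17) = (20/29)*(-1/17) = -20/493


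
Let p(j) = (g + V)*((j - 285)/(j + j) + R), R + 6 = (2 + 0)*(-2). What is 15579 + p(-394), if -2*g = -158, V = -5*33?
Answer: 6447769/394 ≈ 16365.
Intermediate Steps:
V = -165
g = 79 (g = -½*(-158) = 79)
R = -10 (R = -6 + (2 + 0)*(-2) = -6 + 2*(-2) = -6 - 4 = -10)
p(j) = 860 - 43*(-285 + j)/j (p(j) = (79 - 165)*((j - 285)/(j + j) - 10) = -86*((-285 + j)/((2*j)) - 10) = -86*((-285 + j)*(1/(2*j)) - 10) = -86*((-285 + j)/(2*j) - 10) = -86*(-10 + (-285 + j)/(2*j)) = 860 - 43*(-285 + j)/j)
15579 + p(-394) = 15579 + (817 + 12255/(-394)) = 15579 + (817 + 12255*(-1/394)) = 15579 + (817 - 12255/394) = 15579 + 309643/394 = 6447769/394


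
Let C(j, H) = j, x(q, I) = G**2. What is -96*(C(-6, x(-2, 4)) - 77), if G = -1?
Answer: 7968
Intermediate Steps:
x(q, I) = 1 (x(q, I) = (-1)**2 = 1)
-96*(C(-6, x(-2, 4)) - 77) = -96*(-6 - 77) = -96*(-83) = 7968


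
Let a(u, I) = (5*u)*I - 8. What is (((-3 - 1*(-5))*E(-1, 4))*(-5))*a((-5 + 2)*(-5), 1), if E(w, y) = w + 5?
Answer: -2680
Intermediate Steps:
E(w, y) = 5 + w
a(u, I) = -8 + 5*I*u (a(u, I) = 5*I*u - 8 = -8 + 5*I*u)
(((-3 - 1*(-5))*E(-1, 4))*(-5))*a((-5 + 2)*(-5), 1) = (((-3 - 1*(-5))*(5 - 1))*(-5))*(-8 + 5*1*((-5 + 2)*(-5))) = (((-3 + 5)*4)*(-5))*(-8 + 5*1*(-3*(-5))) = ((2*4)*(-5))*(-8 + 5*1*15) = (8*(-5))*(-8 + 75) = -40*67 = -2680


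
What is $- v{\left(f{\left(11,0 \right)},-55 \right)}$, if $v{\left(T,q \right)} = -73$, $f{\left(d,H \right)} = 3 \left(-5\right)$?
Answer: $73$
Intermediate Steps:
$f{\left(d,H \right)} = -15$
$- v{\left(f{\left(11,0 \right)},-55 \right)} = \left(-1\right) \left(-73\right) = 73$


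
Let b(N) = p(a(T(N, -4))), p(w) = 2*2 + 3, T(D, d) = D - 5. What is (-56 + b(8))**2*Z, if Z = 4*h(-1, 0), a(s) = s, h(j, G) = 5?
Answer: 48020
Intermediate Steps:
T(D, d) = -5 + D
p(w) = 7 (p(w) = 4 + 3 = 7)
b(N) = 7
Z = 20 (Z = 4*5 = 20)
(-56 + b(8))**2*Z = (-56 + 7)**2*20 = (-49)**2*20 = 2401*20 = 48020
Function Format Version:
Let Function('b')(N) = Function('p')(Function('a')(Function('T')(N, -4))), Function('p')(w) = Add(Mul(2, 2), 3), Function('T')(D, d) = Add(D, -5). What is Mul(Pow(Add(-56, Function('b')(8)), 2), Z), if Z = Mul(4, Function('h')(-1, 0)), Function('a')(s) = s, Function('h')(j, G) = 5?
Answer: 48020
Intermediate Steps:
Function('T')(D, d) = Add(-5, D)
Function('p')(w) = 7 (Function('p')(w) = Add(4, 3) = 7)
Function('b')(N) = 7
Z = 20 (Z = Mul(4, 5) = 20)
Mul(Pow(Add(-56, Function('b')(8)), 2), Z) = Mul(Pow(Add(-56, 7), 2), 20) = Mul(Pow(-49, 2), 20) = Mul(2401, 20) = 48020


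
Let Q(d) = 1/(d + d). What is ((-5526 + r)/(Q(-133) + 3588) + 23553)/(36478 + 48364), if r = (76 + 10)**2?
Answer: 22479645491/80973798694 ≈ 0.27762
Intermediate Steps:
Q(d) = 1/(2*d)
r = 7396 (r = 86**2 = 7396)
((-5526 + r)/(Q(-133) + 3588) + 23553)/(36478 + 48364) = ((-5526 + 7396)/((1/2)/(-133) + 3588) + 23553)/(36478 + 48364) = (1870/((1/2)*(-1/133) + 3588) + 23553)/84842 = (1870/(-1/266 + 3588) + 23553)*(1/84842) = (1870/(954407/266) + 23553)*(1/84842) = (1870*(266/954407) + 23553)*(1/84842) = (497420/954407 + 23553)*(1/84842) = (22479645491/954407)*(1/84842) = 22479645491/80973798694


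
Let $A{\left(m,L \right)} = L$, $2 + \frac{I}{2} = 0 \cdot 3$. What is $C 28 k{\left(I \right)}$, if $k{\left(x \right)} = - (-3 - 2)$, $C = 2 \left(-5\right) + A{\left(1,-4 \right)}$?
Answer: $-1960$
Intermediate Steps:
$I = -4$ ($I = -4 + 2 \cdot 0 \cdot 3 = -4 + 2 \cdot 0 = -4 + 0 = -4$)
$C = -14$ ($C = 2 \left(-5\right) - 4 = -10 - 4 = -14$)
$k{\left(x \right)} = 5$ ($k{\left(x \right)} = \left(-1\right) \left(-5\right) = 5$)
$C 28 k{\left(I \right)} = \left(-14\right) 28 \cdot 5 = \left(-392\right) 5 = -1960$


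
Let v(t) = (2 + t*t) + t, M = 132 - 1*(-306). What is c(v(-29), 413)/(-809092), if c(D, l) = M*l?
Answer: -90447/404546 ≈ -0.22358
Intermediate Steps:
M = 438 (M = 132 + 306 = 438)
v(t) = 2 + t + t² (v(t) = (2 + t²) + t = 2 + t + t²)
c(D, l) = 438*l
c(v(-29), 413)/(-809092) = (438*413)/(-809092) = 180894*(-1/809092) = -90447/404546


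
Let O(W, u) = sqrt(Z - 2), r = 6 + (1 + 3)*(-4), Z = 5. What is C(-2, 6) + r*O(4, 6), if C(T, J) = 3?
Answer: 3 - 10*sqrt(3) ≈ -14.321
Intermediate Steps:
r = -10 (r = 6 + 4*(-4) = 6 - 16 = -10)
O(W, u) = sqrt(3) (O(W, u) = sqrt(5 - 2) = sqrt(3))
C(-2, 6) + r*O(4, 6) = 3 - 10*sqrt(3)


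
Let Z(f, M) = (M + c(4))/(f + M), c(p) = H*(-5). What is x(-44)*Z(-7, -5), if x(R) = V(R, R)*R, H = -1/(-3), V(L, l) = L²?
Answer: -425920/9 ≈ -47324.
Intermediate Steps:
H = ⅓ (H = -1*(-⅓) = ⅓ ≈ 0.33333)
c(p) = -5/3 (c(p) = (⅓)*(-5) = -5/3)
Z(f, M) = (-5/3 + M)/(M + f) (Z(f, M) = (M - 5/3)/(f + M) = (-5/3 + M)/(M + f))
x(R) = R³ (x(R) = R²*R = R³)
x(-44)*Z(-7, -5) = (-44)³*((-5/3 - 5)/(-5 - 7)) = -85184*(-20)/((-12)*3) = -(-21296)*(-20)/(3*3) = -85184*5/9 = -425920/9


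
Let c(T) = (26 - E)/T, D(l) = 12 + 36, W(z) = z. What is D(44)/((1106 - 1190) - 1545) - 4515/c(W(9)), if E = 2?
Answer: -7355063/4344 ≈ -1693.2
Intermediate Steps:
D(l) = 48
c(T) = 24/T (c(T) = (26 - 1*2)/T = (26 - 2)/T = 24/T)
D(44)/((1106 - 1190) - 1545) - 4515/c(W(9)) = 48/((1106 - 1190) - 1545) - 4515/(24/9) = 48/(-84 - 1545) - 4515/(24*(⅑)) = 48/(-1629) - 4515/8/3 = 48*(-1/1629) - 4515*3/8 = -16/543 - 13545/8 = -7355063/4344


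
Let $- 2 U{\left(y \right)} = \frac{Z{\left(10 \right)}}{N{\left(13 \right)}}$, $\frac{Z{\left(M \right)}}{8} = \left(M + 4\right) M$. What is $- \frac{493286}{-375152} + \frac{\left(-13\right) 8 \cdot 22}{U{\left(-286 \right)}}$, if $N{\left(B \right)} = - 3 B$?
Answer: $- \frac{1037478847}{6565160} \approx -158.03$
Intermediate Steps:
$Z{\left(M \right)} = 8 M \left(4 + M\right)$ ($Z{\left(M \right)} = 8 \left(M + 4\right) M = 8 \left(4 + M\right) M = 8 M \left(4 + M\right)$)
$U{\left(y \right)} = \frac{560}{39}$ ($U{\left(y \right)} = - \frac{8 \cdot 10 \left(4 + 10\right) \frac{1}{\left(-3\right) 13}}{2} = - \frac{8 \cdot 10 \cdot 14 \frac{1}{-39}}{2} = - \frac{1120 \left(- \frac{1}{39}\right)}{2} = \left(- \frac{1}{2}\right) \left(- \frac{1120}{39}\right) = \frac{560}{39}$)
$- \frac{493286}{-375152} + \frac{\left(-13\right) 8 \cdot 22}{U{\left(-286 \right)}} = - \frac{493286}{-375152} + \frac{\left(-13\right) 8 \cdot 22}{\frac{560}{39}} = \left(-493286\right) \left(- \frac{1}{375152}\right) + \left(-104\right) 22 \cdot \frac{39}{560} = \frac{246643}{187576} - \frac{5577}{35} = - \frac{1037478847}{6565160}$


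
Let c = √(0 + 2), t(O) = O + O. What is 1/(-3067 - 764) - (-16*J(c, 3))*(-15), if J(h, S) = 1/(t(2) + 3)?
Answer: -919447/26817 ≈ -34.286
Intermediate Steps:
t(O) = 2*O
c = √2 ≈ 1.4142
J(h, S) = ⅐ (J(h, S) = 1/(2*2 + 3) = 1/(4 + 3) = 1/7 = ⅐)
1/(-3067 - 764) - (-16*J(c, 3))*(-15) = 1/(-3067 - 764) - (-16*⅐)*(-15) = 1/(-3831) - (-16)*(-15)/7 = -1/3831 - 1*240/7 = -1/3831 - 240/7 = -919447/26817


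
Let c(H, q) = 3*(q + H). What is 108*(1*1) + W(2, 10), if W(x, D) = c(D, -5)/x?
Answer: 231/2 ≈ 115.50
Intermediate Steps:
c(H, q) = 3*H + 3*q (c(H, q) = 3*(H + q) = 3*H + 3*q)
W(x, D) = (-15 + 3*D)/x (W(x, D) = (3*D + 3*(-5))/x = (3*D - 15)/x = (-15 + 3*D)/x)
108*(1*1) + W(2, 10) = 108*(1*1) + 3*(-5 + 10)/2 = 108*1 + 3*(1/2)*5 = 108 + 15/2 = 231/2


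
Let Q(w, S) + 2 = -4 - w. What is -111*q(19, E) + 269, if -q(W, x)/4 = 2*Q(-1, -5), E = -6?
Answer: -4171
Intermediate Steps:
Q(w, S) = -6 - w (Q(w, S) = -2 + (-4 - w) = -6 - w)
q(W, x) = 40 (q(W, x) = -8*(-6 - 1*(-1)) = -8*(-6 + 1) = -8*(-5) = -4*(-10) = 40)
-111*q(19, E) + 269 = -111*40 + 269 = -4440 + 269 = -4171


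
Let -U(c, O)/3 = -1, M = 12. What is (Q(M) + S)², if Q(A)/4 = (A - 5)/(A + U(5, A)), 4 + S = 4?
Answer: 784/225 ≈ 3.4844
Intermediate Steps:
S = 0 (S = -4 + 4 = 0)
U(c, O) = 3 (U(c, O) = -3*(-1) = 3)
Q(A) = 4*(-5 + A)/(3 + A) (Q(A) = 4*((A - 5)/(A + 3)) = 4*((-5 + A)/(3 + A)) = 4*(-5 + A)/(3 + A))
(Q(M) + S)² = (4*(-5 + 12)/(3 + 12) + 0)² = (4*7/15 + 0)² = (4*(1/15)*7 + 0)² = (28/15 + 0)² = (28/15)² = 784/225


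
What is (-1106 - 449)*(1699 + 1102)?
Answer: -4355555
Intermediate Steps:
(-1106 - 449)*(1699 + 1102) = -1555*2801 = -4355555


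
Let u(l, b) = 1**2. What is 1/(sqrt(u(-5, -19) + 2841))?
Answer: sqrt(58)/406 ≈ 0.018758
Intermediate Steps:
u(l, b) = 1
1/(sqrt(u(-5, -19) + 2841)) = 1/(sqrt(1 + 2841)) = 1/(sqrt(2842)) = 1/(7*sqrt(58)) = sqrt(58)/406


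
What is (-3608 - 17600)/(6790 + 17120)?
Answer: -10604/11955 ≈ -0.88699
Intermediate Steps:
(-3608 - 17600)/(6790 + 17120) = -21208/23910 = -21208*1/23910 = -10604/11955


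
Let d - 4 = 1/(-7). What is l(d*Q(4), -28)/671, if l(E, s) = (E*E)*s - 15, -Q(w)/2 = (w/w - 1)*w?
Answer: -15/671 ≈ -0.022355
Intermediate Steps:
d = 27/7 (d = 4 + 1/(-7) = 4 - ⅐ = 27/7 ≈ 3.8571)
Q(w) = 0 (Q(w) = -2*(w/w - 1)*w = -2*(1 - 1)*w = -0*w = -2*0 = 0)
l(E, s) = -15 + s*E² (l(E, s) = E²*s - 15 = s*E² - 15 = -15 + s*E²)
l(d*Q(4), -28)/671 = (-15 - 28*((27/7)*0)²)/671 = (-15 - 28*0²)*(1/671) = (-15 - 28*0)*(1/671) = (-15 + 0)*(1/671) = -15*1/671 = -15/671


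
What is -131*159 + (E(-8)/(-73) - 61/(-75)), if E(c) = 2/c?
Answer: -456137213/21900 ≈ -20828.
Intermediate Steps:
-131*159 + (E(-8)/(-73) - 61/(-75)) = -131*159 + ((2/(-8))/(-73) - 61/(-75)) = -20829 + ((2*(-⅛))*(-1/73) - 61*(-1/75)) = -20829 + (-¼*(-1/73) + 61/75) = -20829 + (1/292 + 61/75) = -20829 + 17887/21900 = -456137213/21900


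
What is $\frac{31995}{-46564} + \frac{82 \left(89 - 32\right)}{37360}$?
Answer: $- \frac{122211633}{217453880} \approx -0.56201$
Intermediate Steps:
$\frac{31995}{-46564} + \frac{82 \left(89 - 32\right)}{37360} = 31995 \left(- \frac{1}{46564}\right) + 82 \cdot 57 \cdot \frac{1}{37360} = - \frac{31995}{46564} + 4674 \cdot \frac{1}{37360} = - \frac{31995}{46564} + \frac{2337}{18680} = - \frac{122211633}{217453880}$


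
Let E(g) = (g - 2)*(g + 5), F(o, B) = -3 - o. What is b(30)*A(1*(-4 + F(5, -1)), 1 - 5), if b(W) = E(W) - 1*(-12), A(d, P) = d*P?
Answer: 47616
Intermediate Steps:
E(g) = (-2 + g)*(5 + g)
A(d, P) = P*d
b(W) = 2 + W**2 + 3*W (b(W) = (-10 + W**2 + 3*W) - 1*(-12) = (-10 + W**2 + 3*W) + 12 = 2 + W**2 + 3*W)
b(30)*A(1*(-4 + F(5, -1)), 1 - 5) = (2 + 30**2 + 3*30)*((1 - 5)*(1*(-4 + (-3 - 1*5)))) = (2 + 900 + 90)*(-4*(-4 + (-3 - 5))) = 992*(-4*(-4 - 8)) = 992*(-4*(-12)) = 992*48 = 47616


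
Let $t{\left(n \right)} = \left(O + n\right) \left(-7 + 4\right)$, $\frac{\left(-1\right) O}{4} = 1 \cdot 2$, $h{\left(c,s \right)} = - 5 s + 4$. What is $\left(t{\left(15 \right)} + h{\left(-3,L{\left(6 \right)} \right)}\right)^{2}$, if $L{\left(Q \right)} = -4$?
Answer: $9$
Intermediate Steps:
$h{\left(c,s \right)} = 4 - 5 s$
$O = -8$ ($O = - 4 \cdot 1 \cdot 2 = \left(-4\right) 2 = -8$)
$t{\left(n \right)} = 24 - 3 n$ ($t{\left(n \right)} = \left(-8 + n\right) \left(-7 + 4\right) = \left(-8 + n\right) \left(-3\right) = 24 - 3 n$)
$\left(t{\left(15 \right)} + h{\left(-3,L{\left(6 \right)} \right)}\right)^{2} = \left(\left(24 - 45\right) + \left(4 - -20\right)\right)^{2} = \left(\left(24 - 45\right) + \left(4 + 20\right)\right)^{2} = \left(-21 + 24\right)^{2} = 3^{2} = 9$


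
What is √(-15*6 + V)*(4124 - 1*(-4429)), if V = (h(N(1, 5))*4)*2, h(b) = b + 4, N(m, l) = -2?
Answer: 8553*I*√74 ≈ 73576.0*I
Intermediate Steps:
h(b) = 4 + b
V = 16 (V = ((4 - 2)*4)*2 = (2*4)*2 = 8*2 = 16)
√(-15*6 + V)*(4124 - 1*(-4429)) = √(-15*6 + 16)*(4124 - 1*(-4429)) = √(-90 + 16)*(4124 + 4429) = √(-74)*8553 = (I*√74)*8553 = 8553*I*√74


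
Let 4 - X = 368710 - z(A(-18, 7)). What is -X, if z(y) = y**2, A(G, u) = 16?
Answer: 368450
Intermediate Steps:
X = -368450 (X = 4 - (368710 - 1*16**2) = 4 - (368710 - 1*256) = 4 - (368710 - 256) = 4 - 1*368454 = 4 - 368454 = -368450)
-X = -1*(-368450) = 368450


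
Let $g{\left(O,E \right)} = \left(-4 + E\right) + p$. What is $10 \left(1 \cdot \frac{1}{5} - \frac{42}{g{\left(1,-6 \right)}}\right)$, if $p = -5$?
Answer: $30$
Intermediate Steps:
$g{\left(O,E \right)} = -9 + E$ ($g{\left(O,E \right)} = \left(-4 + E\right) - 5 = -9 + E$)
$10 \left(1 \cdot \frac{1}{5} - \frac{42}{g{\left(1,-6 \right)}}\right) = 10 \left(1 \cdot \frac{1}{5} - \frac{42}{-9 - 6}\right) = 10 \left(1 \cdot \frac{1}{5} - \frac{42}{-15}\right) = 10 \left(\frac{1}{5} - - \frac{14}{5}\right) = 10 \left(\frac{1}{5} + \frac{14}{5}\right) = 10 \cdot 3 = 30$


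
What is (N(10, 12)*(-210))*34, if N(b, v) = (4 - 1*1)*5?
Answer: -107100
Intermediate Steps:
N(b, v) = 15 (N(b, v) = (4 - 1)*5 = 3*5 = 15)
(N(10, 12)*(-210))*34 = (15*(-210))*34 = -3150*34 = -107100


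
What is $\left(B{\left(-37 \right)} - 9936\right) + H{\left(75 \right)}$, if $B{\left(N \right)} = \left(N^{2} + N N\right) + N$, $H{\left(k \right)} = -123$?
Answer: $-7358$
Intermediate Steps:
$B{\left(N \right)} = N + 2 N^{2}$ ($B{\left(N \right)} = \left(N^{2} + N^{2}\right) + N = 2 N^{2} + N = N + 2 N^{2}$)
$\left(B{\left(-37 \right)} - 9936\right) + H{\left(75 \right)} = \left(- 37 \left(1 + 2 \left(-37\right)\right) - 9936\right) - 123 = \left(- 37 \left(1 - 74\right) - 9936\right) - 123 = \left(\left(-37\right) \left(-73\right) - 9936\right) - 123 = \left(2701 - 9936\right) - 123 = -7235 - 123 = -7358$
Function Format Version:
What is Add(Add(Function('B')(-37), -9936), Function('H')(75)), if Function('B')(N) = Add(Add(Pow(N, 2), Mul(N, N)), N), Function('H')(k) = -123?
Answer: -7358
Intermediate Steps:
Function('B')(N) = Add(N, Mul(2, Pow(N, 2))) (Function('B')(N) = Add(Add(Pow(N, 2), Pow(N, 2)), N) = Add(Mul(2, Pow(N, 2)), N) = Add(N, Mul(2, Pow(N, 2))))
Add(Add(Function('B')(-37), -9936), Function('H')(75)) = Add(Add(Mul(-37, Add(1, Mul(2, -37))), -9936), -123) = Add(Add(Mul(-37, Add(1, -74)), -9936), -123) = Add(Add(Mul(-37, -73), -9936), -123) = Add(Add(2701, -9936), -123) = Add(-7235, -123) = -7358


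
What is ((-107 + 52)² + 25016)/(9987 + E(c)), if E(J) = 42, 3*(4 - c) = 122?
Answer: 9347/3343 ≈ 2.7960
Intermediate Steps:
c = -110/3 (c = 4 - ⅓*122 = 4 - 122/3 = -110/3 ≈ -36.667)
((-107 + 52)² + 25016)/(9987 + E(c)) = ((-107 + 52)² + 25016)/(9987 + 42) = ((-55)² + 25016)/10029 = (3025 + 25016)*(1/10029) = 28041*(1/10029) = 9347/3343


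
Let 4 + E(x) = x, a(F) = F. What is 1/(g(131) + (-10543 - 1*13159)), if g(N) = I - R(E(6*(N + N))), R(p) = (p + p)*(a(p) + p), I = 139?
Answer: -1/9858059 ≈ -1.0144e-7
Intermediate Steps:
E(x) = -4 + x
R(p) = 4*p² (R(p) = (p + p)*(p + p) = (2*p)*(2*p) = 4*p²)
g(N) = 139 - 4*(-4 + 12*N)² (g(N) = 139 - 4*(-4 + 6*(N + N))² = 139 - 4*(-4 + 6*(2*N))² = 139 - 4*(-4 + 12*N)²)
1/(g(131) + (-10543 - 1*13159)) = 1/((139 - 64*(-1 + 3*131)²) + (-10543 - 1*13159)) = 1/((139 - 64*(-1 + 393)²) + (-10543 - 13159)) = 1/((139 - 64*392²) - 23702) = 1/((139 - 64*153664) - 23702) = 1/((139 - 9834496) - 23702) = 1/(-9834357 - 23702) = 1/(-9858059) = -1/9858059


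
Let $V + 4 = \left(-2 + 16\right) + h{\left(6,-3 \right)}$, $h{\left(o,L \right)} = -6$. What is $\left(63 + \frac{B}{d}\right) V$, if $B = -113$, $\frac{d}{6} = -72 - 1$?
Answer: $\frac{55414}{219} \approx 253.03$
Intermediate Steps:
$d = -438$ ($d = 6 \left(-72 - 1\right) = 6 \left(-73\right) = -438$)
$V = 4$ ($V = -4 + \left(\left(-2 + 16\right) - 6\right) = -4 + \left(14 - 6\right) = -4 + 8 = 4$)
$\left(63 + \frac{B}{d}\right) V = \left(63 - \frac{113}{-438}\right) 4 = \left(63 - - \frac{113}{438}\right) 4 = \left(63 + \frac{113}{438}\right) 4 = \frac{27707}{438} \cdot 4 = \frac{55414}{219}$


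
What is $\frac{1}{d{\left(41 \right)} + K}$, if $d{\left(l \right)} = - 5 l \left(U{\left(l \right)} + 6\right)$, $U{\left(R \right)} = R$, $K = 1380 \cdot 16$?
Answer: $\frac{1}{12445} \approx 8.0354 \cdot 10^{-5}$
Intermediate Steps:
$K = 22080$
$d{\left(l \right)} = - 5 l \left(6 + l\right)$ ($d{\left(l \right)} = - 5 l \left(l + 6\right) = - 5 l \left(6 + l\right)$)
$\frac{1}{d{\left(41 \right)} + K} = \frac{1}{\left(-5\right) 41 \left(6 + 41\right) + 22080} = \frac{1}{\left(-5\right) 41 \cdot 47 + 22080} = \frac{1}{-9635 + 22080} = \frac{1}{12445}$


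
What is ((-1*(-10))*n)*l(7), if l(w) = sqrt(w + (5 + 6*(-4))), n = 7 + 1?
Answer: 160*I*sqrt(3) ≈ 277.13*I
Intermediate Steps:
n = 8
l(w) = sqrt(-19 + w) (l(w) = sqrt(w + (5 - 24)) = sqrt(w - 19) = sqrt(-19 + w))
((-1*(-10))*n)*l(7) = (-1*(-10)*8)*sqrt(-19 + 7) = (10*8)*sqrt(-12) = 80*(2*I*sqrt(3)) = 160*I*sqrt(3)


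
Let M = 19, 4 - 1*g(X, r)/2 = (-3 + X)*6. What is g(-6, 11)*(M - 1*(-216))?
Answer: 27260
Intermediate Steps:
g(X, r) = 44 - 12*X (g(X, r) = 8 - 2*(-3 + X)*6 = 8 - 2*(-18 + 6*X) = 8 + (36 - 12*X) = 44 - 12*X)
g(-6, 11)*(M - 1*(-216)) = (44 - 12*(-6))*(19 - 1*(-216)) = (44 + 72)*(19 + 216) = 116*235 = 27260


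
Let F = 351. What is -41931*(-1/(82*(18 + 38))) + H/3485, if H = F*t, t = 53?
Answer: 5647671/390320 ≈ 14.469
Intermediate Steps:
H = 18603 (H = 351*53 = 18603)
-41931*(-1/(82*(18 + 38))) + H/3485 = -41931*(-1/(82*(18 + 38))) + 18603/3485 = -41931/(56*(-82)) + 18603*(1/3485) = -41931/(-4592) + 18603/3485 = -41931*(-1/4592) + 18603/3485 = 41931/4592 + 18603/3485 = 5647671/390320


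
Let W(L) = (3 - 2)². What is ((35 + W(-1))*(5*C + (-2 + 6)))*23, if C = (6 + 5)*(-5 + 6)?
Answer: 48852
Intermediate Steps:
W(L) = 1 (W(L) = 1² = 1)
C = 11 (C = 11*1 = 11)
((35 + W(-1))*(5*C + (-2 + 6)))*23 = ((35 + 1)*(5*11 + (-2 + 6)))*23 = (36*(55 + 4))*23 = (36*59)*23 = 2124*23 = 48852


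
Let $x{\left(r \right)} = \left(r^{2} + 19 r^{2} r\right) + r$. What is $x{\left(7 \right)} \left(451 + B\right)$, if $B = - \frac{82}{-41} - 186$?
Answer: $1754991$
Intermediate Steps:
$B = -184$ ($B = \left(-82\right) \left(- \frac{1}{41}\right) - 186 = 2 - 186 = -184$)
$x{\left(r \right)} = r + r^{2} + 19 r^{3}$ ($x{\left(r \right)} = \left(r^{2} + 19 r^{3}\right) + r = r + r^{2} + 19 r^{3}$)
$x{\left(7 \right)} \left(451 + B\right) = 7 \left(1 + 7 + 19 \cdot 7^{2}\right) \left(451 - 184\right) = 7 \left(1 + 7 + 19 \cdot 49\right) 267 = 7 \left(1 + 7 + 931\right) 267 = 7 \cdot 939 \cdot 267 = 6573 \cdot 267 = 1754991$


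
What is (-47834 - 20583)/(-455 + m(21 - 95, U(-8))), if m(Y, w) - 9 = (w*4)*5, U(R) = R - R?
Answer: 68417/446 ≈ 153.40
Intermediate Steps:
U(R) = 0
m(Y, w) = 9 + 20*w (m(Y, w) = 9 + (w*4)*5 = 9 + (4*w)*5 = 9 + 20*w)
(-47834 - 20583)/(-455 + m(21 - 95, U(-8))) = (-47834 - 20583)/(-455 + (9 + 20*0)) = -68417/(-455 + (9 + 0)) = -68417/(-455 + 9) = -68417/(-446) = -68417*(-1/446) = 68417/446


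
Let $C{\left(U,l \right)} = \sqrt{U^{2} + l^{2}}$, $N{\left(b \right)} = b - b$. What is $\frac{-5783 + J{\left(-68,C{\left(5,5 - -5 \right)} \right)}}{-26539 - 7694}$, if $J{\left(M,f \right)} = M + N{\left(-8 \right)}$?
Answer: $\frac{5851}{34233} \approx 0.17092$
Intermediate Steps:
$N{\left(b \right)} = 0$
$J{\left(M,f \right)} = M$ ($J{\left(M,f \right)} = M + 0 = M$)
$\frac{-5783 + J{\left(-68,C{\left(5,5 - -5 \right)} \right)}}{-26539 - 7694} = \frac{-5783 - 68}{-26539 - 7694} = - \frac{5851}{-34233} = \left(-5851\right) \left(- \frac{1}{34233}\right) = \frac{5851}{34233}$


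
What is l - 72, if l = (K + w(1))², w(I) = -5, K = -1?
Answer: -36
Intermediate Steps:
l = 36 (l = (-1 - 5)² = (-6)² = 36)
l - 72 = 36 - 72 = -36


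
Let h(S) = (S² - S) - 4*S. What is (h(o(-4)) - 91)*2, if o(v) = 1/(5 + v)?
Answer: -190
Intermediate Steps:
h(S) = S² - 5*S
(h(o(-4)) - 91)*2 = ((-5 + 1/(5 - 4))/(5 - 4) - 91)*2 = ((-5 + 1/1)/1 - 91)*2 = (1*(-5 + 1) - 91)*2 = (1*(-4) - 91)*2 = (-4 - 91)*2 = -95*2 = -190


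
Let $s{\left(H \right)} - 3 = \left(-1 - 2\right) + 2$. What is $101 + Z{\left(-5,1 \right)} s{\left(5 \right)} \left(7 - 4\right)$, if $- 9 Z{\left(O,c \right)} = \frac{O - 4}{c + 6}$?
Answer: $\frac{713}{7} \approx 101.86$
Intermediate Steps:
$s{\left(H \right)} = 2$ ($s{\left(H \right)} = 3 + \left(\left(-1 - 2\right) + 2\right) = 3 + \left(-3 + 2\right) = 3 - 1 = 2$)
$Z{\left(O,c \right)} = - \frac{-4 + O}{9 \left(6 + c\right)}$ ($Z{\left(O,c \right)} = - \frac{\left(O - 4\right) \frac{1}{c + 6}}{9} = - \frac{\left(-4 + O\right) \frac{1}{6 + c}}{9} = - \frac{\frac{1}{6 + c} \left(-4 + O\right)}{9} = - \frac{-4 + O}{9 \left(6 + c\right)}$)
$101 + Z{\left(-5,1 \right)} s{\left(5 \right)} \left(7 - 4\right) = 101 + \frac{4 - -5}{9 \left(6 + 1\right)} 2 \left(7 - 4\right) = 101 + \frac{4 + 5}{9 \cdot 7} \cdot 2 \cdot 3 = 101 + \frac{1}{9} \cdot \frac{1}{7} \cdot 9 \cdot 6 = 101 + \frac{1}{7} \cdot 6 = 101 + \frac{6}{7} = \frac{713}{7}$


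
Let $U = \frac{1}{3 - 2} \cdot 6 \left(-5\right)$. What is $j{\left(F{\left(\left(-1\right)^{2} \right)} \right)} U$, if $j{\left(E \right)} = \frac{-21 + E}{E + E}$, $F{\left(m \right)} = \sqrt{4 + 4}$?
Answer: $-15 + \frac{315 \sqrt{2}}{4} \approx 96.369$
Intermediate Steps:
$F{\left(m \right)} = 2 \sqrt{2}$ ($F{\left(m \right)} = \sqrt{8} = 2 \sqrt{2}$)
$j{\left(E \right)} = \frac{-21 + E}{2 E}$
$U = -30$ ($U = 1^{-1} \cdot 6 \left(-5\right) = 1 \cdot 6 \left(-5\right) = 6 \left(-5\right) = -30$)
$j{\left(F{\left(\left(-1\right)^{2} \right)} \right)} U = \frac{-21 + 2 \sqrt{2}}{2 \cdot 2 \sqrt{2}} \left(-30\right) = \frac{\frac{\sqrt{2}}{4} \left(-21 + 2 \sqrt{2}\right)}{2} \left(-30\right) = \frac{\sqrt{2} \left(-21 + 2 \sqrt{2}\right)}{8} \left(-30\right) = - \frac{15 \sqrt{2} \left(-21 + 2 \sqrt{2}\right)}{4}$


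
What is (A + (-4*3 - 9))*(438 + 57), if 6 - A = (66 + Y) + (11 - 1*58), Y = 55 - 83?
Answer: -2970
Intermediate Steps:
Y = -28
A = 15 (A = 6 - ((66 - 28) + (11 - 1*58)) = 6 - (38 + (11 - 58)) = 6 - (38 - 47) = 6 - 1*(-9) = 6 + 9 = 15)
(A + (-4*3 - 9))*(438 + 57) = (15 + (-4*3 - 9))*(438 + 57) = (15 + (-12 - 9))*495 = (15 - 21)*495 = -6*495 = -2970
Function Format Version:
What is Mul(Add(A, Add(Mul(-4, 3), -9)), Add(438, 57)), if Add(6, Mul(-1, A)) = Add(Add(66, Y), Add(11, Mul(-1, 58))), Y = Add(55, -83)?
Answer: -2970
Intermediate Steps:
Y = -28
A = 15 (A = Add(6, Mul(-1, Add(Add(66, -28), Add(11, Mul(-1, 58))))) = Add(6, Mul(-1, Add(38, Add(11, -58)))) = Add(6, Mul(-1, Add(38, -47))) = Add(6, Mul(-1, -9)) = Add(6, 9) = 15)
Mul(Add(A, Add(Mul(-4, 3), -9)), Add(438, 57)) = Mul(Add(15, Add(Mul(-4, 3), -9)), Add(438, 57)) = Mul(Add(15, Add(-12, -9)), 495) = Mul(Add(15, -21), 495) = Mul(-6, 495) = -2970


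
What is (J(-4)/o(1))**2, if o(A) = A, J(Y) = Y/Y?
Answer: 1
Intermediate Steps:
J(Y) = 1
(J(-4)/o(1))**2 = (1/1)**2 = (1*1)**2 = 1**2 = 1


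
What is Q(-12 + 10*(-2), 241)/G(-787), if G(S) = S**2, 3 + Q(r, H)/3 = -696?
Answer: -2097/619369 ≈ -0.0033857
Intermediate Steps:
Q(r, H) = -2097 (Q(r, H) = -9 + 3*(-696) = -9 - 2088 = -2097)
Q(-12 + 10*(-2), 241)/G(-787) = -2097/((-787)**2) = -2097/619369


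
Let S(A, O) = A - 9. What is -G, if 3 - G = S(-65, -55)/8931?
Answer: -26867/8931 ≈ -3.0083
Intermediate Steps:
S(A, O) = -9 + A
G = 26867/8931 (G = 3 - (-9 - 65)/8931 = 3 - (-74)/8931 = 3 - 1*(-74/8931) = 3 + 74/8931 = 26867/8931 ≈ 3.0083)
-G = -1*26867/8931 = -26867/8931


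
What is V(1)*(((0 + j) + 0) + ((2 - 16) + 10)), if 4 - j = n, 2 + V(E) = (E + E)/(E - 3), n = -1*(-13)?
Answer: 39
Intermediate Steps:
n = 13
V(E) = -2 + 2*E/(-3 + E) (V(E) = -2 + (E + E)/(E - 3) = -2 + (2*E)/(-3 + E) = -2 + 2*E/(-3 + E))
j = -9 (j = 4 - 1*13 = 4 - 13 = -9)
V(1)*(((0 + j) + 0) + ((2 - 16) + 10)) = (6/(-3 + 1))*(((0 - 9) + 0) + ((2 - 16) + 10)) = (6/(-2))*((-9 + 0) + (-14 + 10)) = (6*(-½))*(-9 - 4) = -3*(-13) = 39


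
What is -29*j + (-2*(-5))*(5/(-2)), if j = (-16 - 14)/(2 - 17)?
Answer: -83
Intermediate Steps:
j = 2 (j = -30/(-15) = -30*(-1/15) = 2)
-29*j + (-2*(-5))*(5/(-2)) = -29*2 + (-2*(-5))*(5/(-2)) = -58 + 10*(5*(-1/2)) = -58 + 10*(-5/2) = -58 - 25 = -83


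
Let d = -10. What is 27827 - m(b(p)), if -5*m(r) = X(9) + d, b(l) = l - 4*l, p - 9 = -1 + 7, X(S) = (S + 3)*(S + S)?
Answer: 139341/5 ≈ 27868.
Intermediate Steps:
X(S) = 2*S*(3 + S) (X(S) = (3 + S)*(2*S) = 2*S*(3 + S))
p = 15 (p = 9 + (-1 + 7) = 9 + 6 = 15)
b(l) = -3*l
m(r) = -206/5 (m(r) = -(2*9*(3 + 9) - 10)/5 = -(2*9*12 - 10)/5 = -(216 - 10)/5 = -⅕*206 = -206/5)
27827 - m(b(p)) = 27827 - 1*(-206/5) = 27827 + 206/5 = 139341/5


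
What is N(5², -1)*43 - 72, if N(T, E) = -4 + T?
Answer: 831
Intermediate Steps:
N(5², -1)*43 - 72 = (-4 + 5²)*43 - 72 = (-4 + 25)*43 - 72 = 21*43 - 72 = 903 - 72 = 831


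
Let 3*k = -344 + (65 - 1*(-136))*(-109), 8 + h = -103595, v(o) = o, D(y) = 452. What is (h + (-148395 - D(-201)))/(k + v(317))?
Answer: 378675/10651 ≈ 35.553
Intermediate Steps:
h = -103603 (h = -8 - 103595 = -103603)
k = -22253/3 (k = (-344 + (65 - 1*(-136))*(-109))/3 = (-344 + (65 + 136)*(-109))/3 = (-344 + 201*(-109))/3 = (-344 - 21909)/3 = (⅓)*(-22253) = -22253/3 ≈ -7417.7)
(h + (-148395 - D(-201)))/(k + v(317)) = (-103603 + (-148395 - 1*452))/(-22253/3 + 317) = (-103603 + (-148395 - 452))/(-21302/3) = (-103603 - 148847)*(-3/21302) = -252450*(-3/21302) = 378675/10651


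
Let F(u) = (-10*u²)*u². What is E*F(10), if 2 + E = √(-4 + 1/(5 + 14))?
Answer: 200000 - 500000*I*√57/19 ≈ 2.0e+5 - 1.9868e+5*I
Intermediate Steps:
E = -2 + 5*I*√57/19 (E = -2 + √(-4 + 1/(5 + 14)) = -2 + √(-4 + 1/19) = -2 + √(-75/19) = -2 + 5*I*√57/19 ≈ -2.0 + 1.9868*I)
F(u) = -10*u⁴
E*F(10) = (-2 + 5*I*√57/19)*(-10*10⁴) = (-2 + 5*I*√57/19)*(-10*10000) = (-2 + 5*I*√57/19)*(-100000) = 200000 - 500000*I*√57/19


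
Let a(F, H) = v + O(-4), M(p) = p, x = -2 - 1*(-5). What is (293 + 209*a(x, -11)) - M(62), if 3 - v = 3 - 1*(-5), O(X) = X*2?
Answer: -2486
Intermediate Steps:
O(X) = 2*X
x = 3 (x = -2 + 5 = 3)
v = -5 (v = 3 - (3 - 1*(-5)) = 3 - (3 + 5) = 3 - 1*8 = 3 - 8 = -5)
a(F, H) = -13 (a(F, H) = -5 + 2*(-4) = -5 - 8 = -13)
(293 + 209*a(x, -11)) - M(62) = (293 + 209*(-13)) - 1*62 = (293 - 2717) - 62 = -2424 - 62 = -2486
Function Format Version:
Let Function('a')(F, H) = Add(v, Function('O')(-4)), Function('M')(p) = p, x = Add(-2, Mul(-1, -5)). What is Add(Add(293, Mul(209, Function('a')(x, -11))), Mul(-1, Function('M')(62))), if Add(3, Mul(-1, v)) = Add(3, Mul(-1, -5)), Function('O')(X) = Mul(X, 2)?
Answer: -2486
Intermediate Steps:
Function('O')(X) = Mul(2, X)
x = 3 (x = Add(-2, 5) = 3)
v = -5 (v = Add(3, Mul(-1, Add(3, Mul(-1, -5)))) = Add(3, Mul(-1, Add(3, 5))) = Add(3, Mul(-1, 8)) = Add(3, -8) = -5)
Function('a')(F, H) = -13 (Function('a')(F, H) = Add(-5, Mul(2, -4)) = Add(-5, -8) = -13)
Add(Add(293, Mul(209, Function('a')(x, -11))), Mul(-1, Function('M')(62))) = Add(Add(293, Mul(209, -13)), Mul(-1, 62)) = Add(Add(293, -2717), -62) = Add(-2424, -62) = -2486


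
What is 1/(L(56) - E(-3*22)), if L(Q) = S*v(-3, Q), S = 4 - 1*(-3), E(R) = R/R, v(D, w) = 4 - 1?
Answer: 1/20 ≈ 0.050000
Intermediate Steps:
v(D, w) = 3
E(R) = 1
S = 7 (S = 4 + 3 = 7)
L(Q) = 21 (L(Q) = 7*3 = 21)
1/(L(56) - E(-3*22)) = 1/(21 - 1*1) = 1/(21 - 1) = 1/20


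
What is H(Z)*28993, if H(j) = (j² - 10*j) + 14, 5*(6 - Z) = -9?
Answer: -2290447/25 ≈ -91618.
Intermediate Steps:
Z = 39/5 (Z = 6 - ⅕*(-9) = 6 + 9/5 = 39/5 ≈ 7.8000)
H(j) = 14 + j² - 10*j
H(Z)*28993 = (14 + (39/5)² - 10*39/5)*28993 = (14 + 1521/25 - 78)*28993 = -79/25*28993 = -2290447/25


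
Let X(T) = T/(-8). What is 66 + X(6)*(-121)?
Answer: 627/4 ≈ 156.75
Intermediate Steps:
X(T) = -T/8 (X(T) = T*(-1/8) = -T/8)
66 + X(6)*(-121) = 66 - 1/8*6*(-121) = 66 - 3/4*(-121) = 66 + 363/4 = 627/4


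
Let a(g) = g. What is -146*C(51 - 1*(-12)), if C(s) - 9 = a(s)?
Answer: -10512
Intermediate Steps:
C(s) = 9 + s
-146*C(51 - 1*(-12)) = -146*(9 + (51 - 1*(-12))) = -146*(9 + (51 + 12)) = -146*(9 + 63) = -146*72 = -10512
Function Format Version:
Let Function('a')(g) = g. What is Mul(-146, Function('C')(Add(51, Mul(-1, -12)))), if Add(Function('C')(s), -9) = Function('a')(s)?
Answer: -10512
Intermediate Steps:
Function('C')(s) = Add(9, s)
Mul(-146, Function('C')(Add(51, Mul(-1, -12)))) = Mul(-146, Add(9, Add(51, Mul(-1, -12)))) = Mul(-146, Add(9, Add(51, 12))) = Mul(-146, Add(9, 63)) = Mul(-146, 72) = -10512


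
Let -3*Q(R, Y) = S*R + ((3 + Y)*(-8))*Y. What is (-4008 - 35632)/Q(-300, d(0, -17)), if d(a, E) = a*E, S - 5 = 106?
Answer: -1982/555 ≈ -3.5712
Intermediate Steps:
S = 111 (S = 5 + 106 = 111)
d(a, E) = E*a
Q(R, Y) = -37*R - Y*(-24 - 8*Y)/3 (Q(R, Y) = -(111*R + ((3 + Y)*(-8))*Y)/3 = -(111*R + (-24 - 8*Y)*Y)/3 = -(111*R + Y*(-24 - 8*Y))/3 = -37*R - Y*(-24 - 8*Y)/3)
(-4008 - 35632)/Q(-300, d(0, -17)) = (-4008 - 35632)/(-37*(-300) + 8*(-17*0) + 8*(-17*0)²/3) = -39640/(11100 + 8*0 + (8/3)*0²) = -39640/(11100 + 0 + (8/3)*0) = -39640/(11100 + 0 + 0) = -39640/11100 = -39640*1/11100 = -1982/555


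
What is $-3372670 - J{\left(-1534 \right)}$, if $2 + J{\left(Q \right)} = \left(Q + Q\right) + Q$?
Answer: $-3368066$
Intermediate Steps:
$J{\left(Q \right)} = -2 + 3 Q$ ($J{\left(Q \right)} = -2 + \left(\left(Q + Q\right) + Q\right) = -2 + \left(2 Q + Q\right) = -2 + 3 Q$)
$-3372670 - J{\left(-1534 \right)} = -3372670 - \left(-2 + 3 \left(-1534\right)\right) = -3372670 - \left(-2 - 4602\right) = -3372670 - -4604 = -3372670 + 4604 = -3368066$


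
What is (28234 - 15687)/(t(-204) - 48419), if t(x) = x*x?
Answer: -12547/6803 ≈ -1.8443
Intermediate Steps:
t(x) = x²
(28234 - 15687)/(t(-204) - 48419) = (28234 - 15687)/((-204)² - 48419) = 12547/(41616 - 48419) = 12547/(-6803) = 12547*(-1/6803) = -12547/6803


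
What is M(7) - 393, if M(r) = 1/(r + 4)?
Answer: -4322/11 ≈ -392.91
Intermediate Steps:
M(r) = 1/(4 + r)
M(7) - 393 = 1/(4 + 7) - 393 = 1/11 - 393 = -4322/11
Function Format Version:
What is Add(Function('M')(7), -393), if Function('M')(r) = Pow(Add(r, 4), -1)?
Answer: Rational(-4322, 11) ≈ -392.91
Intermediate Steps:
Function('M')(r) = Pow(Add(4, r), -1)
Add(Function('M')(7), -393) = Add(Pow(Add(4, 7), -1), -393) = Add(Pow(11, -1), -393) = Add(Rational(1, 11), -393) = Rational(-4322, 11)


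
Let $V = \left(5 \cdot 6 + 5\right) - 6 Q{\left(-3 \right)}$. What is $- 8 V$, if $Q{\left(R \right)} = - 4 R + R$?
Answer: $152$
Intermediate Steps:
$Q{\left(R \right)} = - 3 R$
$V = -19$ ($V = \left(5 \cdot 6 + 5\right) - 6 \left(\left(-3\right) \left(-3\right)\right) = \left(30 + 5\right) - 54 = 35 - 54 = -19$)
$- 8 V = \left(-8\right) \left(-19\right) = 152$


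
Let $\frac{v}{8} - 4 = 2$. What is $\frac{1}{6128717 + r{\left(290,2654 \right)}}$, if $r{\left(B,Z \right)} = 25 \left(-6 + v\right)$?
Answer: $\frac{1}{6129767} \approx 1.6314 \cdot 10^{-7}$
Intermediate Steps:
$v = 48$ ($v = 32 + 8 \cdot 2 = 32 + 16 = 48$)
$r{\left(B,Z \right)} = 1050$ ($r{\left(B,Z \right)} = 25 \left(-6 + 48\right) = 25 \cdot 42 = 1050$)
$\frac{1}{6128717 + r{\left(290,2654 \right)}} = \frac{1}{6128717 + 1050} = \frac{1}{6129767}$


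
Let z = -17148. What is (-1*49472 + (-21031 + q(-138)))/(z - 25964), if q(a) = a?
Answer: 70641/43112 ≈ 1.6385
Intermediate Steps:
(-1*49472 + (-21031 + q(-138)))/(z - 25964) = (-1*49472 + (-21031 - 138))/(-17148 - 25964) = (-49472 - 21169)/(-43112) = -70641*(-1/43112) = 70641/43112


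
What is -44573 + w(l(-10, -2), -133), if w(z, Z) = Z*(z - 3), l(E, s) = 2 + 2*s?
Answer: -43908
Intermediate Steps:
w(z, Z) = Z*(-3 + z)
-44573 + w(l(-10, -2), -133) = -44573 - 133*(-3 + (2 + 2*(-2))) = -44573 - 133*(-3 + (2 - 4)) = -44573 - 133*(-3 - 2) = -44573 - 133*(-5) = -44573 + 665 = -43908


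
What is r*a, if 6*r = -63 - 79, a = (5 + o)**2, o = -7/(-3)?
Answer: -34364/27 ≈ -1272.7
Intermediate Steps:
o = 7/3 (o = -7*(-1/3) = 7/3 ≈ 2.3333)
a = 484/9 (a = (5 + 7/3)**2 = (22/3)**2 = 484/9 ≈ 53.778)
r = -71/3 (r = (-63 - 79)/6 = (1/6)*(-142) = -71/3 ≈ -23.667)
r*a = -71/3*484/9 = -34364/27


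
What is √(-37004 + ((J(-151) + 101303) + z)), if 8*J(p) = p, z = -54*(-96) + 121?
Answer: √1113362/4 ≈ 263.79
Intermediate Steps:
z = 5305 (z = 5184 + 121 = 5305)
J(p) = p/8
√(-37004 + ((J(-151) + 101303) + z)) = √(-37004 + (((⅛)*(-151) + 101303) + 5305)) = √(-37004 + ((-151/8 + 101303) + 5305)) = √(-37004 + (810273/8 + 5305)) = √(-37004 + 852713/8) = √(556681/8) = √1113362/4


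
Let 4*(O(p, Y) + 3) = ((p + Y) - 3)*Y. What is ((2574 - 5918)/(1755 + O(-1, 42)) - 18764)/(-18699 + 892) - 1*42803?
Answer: -1639436823463/38302857 ≈ -42802.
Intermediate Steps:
O(p, Y) = -3 + Y*(-3 + Y + p)/4 (O(p, Y) = -3 + (((p + Y) - 3)*Y)/4 = -3 + (((Y + p) - 3)*Y)/4 = -3 + ((-3 + Y + p)*Y)/4 = -3 + (Y*(-3 + Y + p))/4 = -3 + Y*(-3 + Y + p)/4)
((2574 - 5918)/(1755 + O(-1, 42)) - 18764)/(-18699 + 892) - 1*42803 = ((2574 - 5918)/(1755 + (-3 - 3/4*42 + (1/4)*42**2 + (1/4)*42*(-1))) - 18764)/(-18699 + 892) - 1*42803 = (-3344/(1755 + (-3 - 63/2 + (1/4)*1764 - 21/2)) - 18764)/(-17807) - 42803 = (-3344/(1755 + (-3 - 63/2 + 441 - 21/2)) - 18764)*(-1/17807) - 42803 = (-3344/(1755 + 396) - 18764)*(-1/17807) - 42803 = (-3344/2151 - 18764)*(-1/17807) - 42803 = -40364708/2151*(-1/17807) - 42803 = 40364708/38302857 - 42803 = -1639436823463/38302857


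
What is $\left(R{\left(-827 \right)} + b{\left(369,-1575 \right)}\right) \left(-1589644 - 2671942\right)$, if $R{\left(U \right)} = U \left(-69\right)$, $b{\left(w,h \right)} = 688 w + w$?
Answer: $-1326648768144$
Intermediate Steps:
$b{\left(w,h \right)} = 689 w$
$R{\left(U \right)} = - 69 U$
$\left(R{\left(-827 \right)} + b{\left(369,-1575 \right)}\right) \left(-1589644 - 2671942\right) = \left(\left(-69\right) \left(-827\right) + 689 \cdot 369\right) \left(-1589644 - 2671942\right) = \left(57063 + 254241\right) \left(-4261586\right) = 311304 \left(-4261586\right) = -1326648768144$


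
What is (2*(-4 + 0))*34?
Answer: -272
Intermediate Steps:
(2*(-4 + 0))*34 = (2*(-4))*34 = -8*34 = -272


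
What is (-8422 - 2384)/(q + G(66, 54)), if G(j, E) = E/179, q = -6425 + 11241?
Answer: -967137/431059 ≈ -2.2436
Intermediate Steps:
q = 4816
G(j, E) = E/179 (G(j, E) = E*(1/179) = E/179)
(-8422 - 2384)/(q + G(66, 54)) = (-8422 - 2384)/(4816 + (1/179)*54) = -10806/(4816 + 54/179) = -10806/862118/179 = -10806*179/862118 = -967137/431059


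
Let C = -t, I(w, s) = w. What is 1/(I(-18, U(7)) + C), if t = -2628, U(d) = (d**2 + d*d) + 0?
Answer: 1/2610 ≈ 0.00038314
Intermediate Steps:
U(d) = 2*d**2 (U(d) = (d**2 + d**2) + 0 = 2*d**2 + 0 = 2*d**2)
C = 2628 (C = -1*(-2628) = 2628)
1/(I(-18, U(7)) + C) = 1/(-18 + 2628) = 1/2610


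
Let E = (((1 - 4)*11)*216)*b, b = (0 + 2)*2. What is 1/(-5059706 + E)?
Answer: -1/5088218 ≈ -1.9653e-7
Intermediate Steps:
b = 4 (b = 2*2 = 4)
E = -28512 (E = (((1 - 4)*11)*216)*4 = (-3*11*216)*4 = -33*216*4 = -7128*4 = -28512)
1/(-5059706 + E) = 1/(-5059706 - 28512) = 1/(-5088218) = -1/5088218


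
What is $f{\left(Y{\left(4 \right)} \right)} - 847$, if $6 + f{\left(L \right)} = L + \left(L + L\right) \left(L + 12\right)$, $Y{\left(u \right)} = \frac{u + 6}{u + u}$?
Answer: $- \frac{6549}{8} \approx -818.63$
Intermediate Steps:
$Y{\left(u \right)} = \frac{6 + u}{2 u}$
$f{\left(L \right)} = -6 + L + 2 L \left(12 + L\right)$ ($f{\left(L \right)} = -6 + \left(L + \left(L + L\right) \left(L + 12\right)\right) = -6 + \left(L + 2 L \left(12 + L\right)\right) = -6 + L + 2 L \left(12 + L\right)$)
$f{\left(Y{\left(4 \right)} \right)} - 847 = \left(-6 + 2 \left(\frac{6 + 4}{2 \cdot 4}\right)^{2} + 25 \frac{6 + 4}{2 \cdot 4}\right) - 847 = \left(-6 + 2 \left(\frac{1}{2} \cdot \frac{1}{4} \cdot 10\right)^{2} + 25 \cdot \frac{1}{2} \cdot \frac{1}{4} \cdot 10\right) - 847 = \left(-6 + 2 \left(\frac{5}{4}\right)^{2} + 25 \cdot \frac{5}{4}\right) - 847 = \left(-6 + 2 \cdot \frac{25}{16} + \frac{125}{4}\right) - 847 = \left(-6 + \frac{25}{8} + \frac{125}{4}\right) - 847 = \frac{227}{8} - 847 = - \frac{6549}{8}$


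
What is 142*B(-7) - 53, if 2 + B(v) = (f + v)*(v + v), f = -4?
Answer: 21531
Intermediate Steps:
B(v) = -2 + 2*v*(-4 + v) (B(v) = -2 + (-4 + v)*(v + v) = -2 + (-4 + v)*(2*v) = -2 + 2*v*(-4 + v))
142*B(-7) - 53 = 142*(-2 - 8*(-7) + 2*(-7)²) - 53 = 142*(-2 + 56 + 2*49) - 53 = 142*(-2 + 56 + 98) - 53 = 142*152 - 53 = 21584 - 53 = 21531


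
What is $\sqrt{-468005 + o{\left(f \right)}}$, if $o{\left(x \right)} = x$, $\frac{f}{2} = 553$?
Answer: $i \sqrt{466899} \approx 683.3 i$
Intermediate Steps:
$f = 1106$ ($f = 2 \cdot 553 = 1106$)
$\sqrt{-468005 + o{\left(f \right)}} = \sqrt{-468005 + 1106} = \sqrt{-466899} = i \sqrt{466899}$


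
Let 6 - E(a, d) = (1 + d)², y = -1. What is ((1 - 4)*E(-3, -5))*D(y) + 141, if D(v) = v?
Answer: 111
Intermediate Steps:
E(a, d) = 6 - (1 + d)²
((1 - 4)*E(-3, -5))*D(y) + 141 = ((1 - 4)*(6 - (1 - 5)²))*(-1) + 141 = -3*(6 - 1*(-4)²)*(-1) + 141 = -3*(6 - 1*16)*(-1) + 141 = -3*(6 - 16)*(-1) + 141 = -3*(-10)*(-1) + 141 = 30*(-1) + 141 = -30 + 141 = 111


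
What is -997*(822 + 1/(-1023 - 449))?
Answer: -1206353051/1472 ≈ -8.1953e+5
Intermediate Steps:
-997*(822 + 1/(-1023 - 449)) = -997*(822 + 1/(-1472)) = -997*(822 - 1/1472) = -997*1209983/1472 = -1206353051/1472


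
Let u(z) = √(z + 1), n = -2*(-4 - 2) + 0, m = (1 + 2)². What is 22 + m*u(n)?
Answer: 22 + 9*√13 ≈ 54.450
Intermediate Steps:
m = 9 (m = 3² = 9)
n = 12 (n = -2*(-6) + 0 = 12 + 0 = 12)
u(z) = √(1 + z)
22 + m*u(n) = 22 + 9*√(1 + 12) = 22 + 9*√13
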